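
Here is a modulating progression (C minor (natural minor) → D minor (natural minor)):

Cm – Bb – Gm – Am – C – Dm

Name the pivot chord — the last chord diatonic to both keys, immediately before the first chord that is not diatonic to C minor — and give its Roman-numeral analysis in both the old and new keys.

Chords diatonic to C minor: Cm, Ddim, Eb, Fm, Gm, Ab, Bb.
Reading the progression, the first chord not in that set is Am, so the modulation leaves C minor there.
The chord immediately before Am is Gm, which is diatonic to both keys: v in C minor and iv in D minor.

Gm — v in C minor, iv in D minor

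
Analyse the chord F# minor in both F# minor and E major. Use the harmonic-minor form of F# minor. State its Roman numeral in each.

The scale of F# minor (harmonic minor) is F# G# A B C# D E#; F# is degree 1, and the triad built there (F#-A-C#) is minor, so it is i.
The scale of E major is E F# G# A B C# D#; F# is degree 2, and the triad built there (F#-A-C#) is minor, so it is ii.

i in F# minor; ii in E major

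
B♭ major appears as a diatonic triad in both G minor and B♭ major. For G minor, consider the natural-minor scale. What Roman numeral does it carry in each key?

III in G minor; I in B♭ major

The scale of G minor (natural minor) is G A B♭ C D E♭ F; B♭ is degree 3, and the triad built there (B♭-D-F) is major, so it is III.
The scale of B♭ major is B♭ C D E♭ F G A; B♭ is degree 1, and the triad built there (B♭-D-F) is major, so it is I.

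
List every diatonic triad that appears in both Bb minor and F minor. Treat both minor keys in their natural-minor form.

Bbm, Db, Fm, Ab

Triads in Bb minor (natural minor): Bb minor (i), C diminished (ii°), Db major (III), Eb minor (iv), F minor (v), Gb major (VI), Ab major (VII).
Triads in F minor (natural minor): F minor (i), G diminished (ii°), Ab major (III), Bb minor (iv), C minor (v), Db major (VI), Eb major (VII).
Shared triads with their functions: Bb minor (i in Bb minor, iv in F minor); Db major (III in Bb minor, VI in F minor); F minor (v in Bb minor, i in F minor); Ab major (VII in Bb minor, III in F minor).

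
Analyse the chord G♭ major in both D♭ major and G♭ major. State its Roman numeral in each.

IV in D♭ major; I in G♭ major

The scale of D♭ major is D♭ E♭ F G♭ A♭ B♭ C; G♭ is degree 4, and the triad built there (G♭-B♭-D♭) is major, so it is IV.
The scale of G♭ major is G♭ A♭ B♭ C♭ D♭ E♭ F; G♭ is degree 1, and the triad built there (G♭-B♭-D♭) is major, so it is I.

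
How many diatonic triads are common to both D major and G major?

Diatonic triads of D major: D (I), Em (ii), F#m (iii), G (IV), A (V), Bm (vi), C#dim (vii°).
Diatonic triads of G major: G (I), Am (ii), Bm (iii), C (IV), D (V), Em (vi), F#dim (vii°).
Matching root and quality in both lists: D, Em, G, Bm.
That gives 4 common triads.

4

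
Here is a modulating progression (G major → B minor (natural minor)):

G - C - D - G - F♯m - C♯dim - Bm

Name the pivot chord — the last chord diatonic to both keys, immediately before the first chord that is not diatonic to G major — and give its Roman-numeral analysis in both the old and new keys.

Chords diatonic to G major: G, Am, Bm, C, D, Em, F♯dim.
Reading the progression, the first chord not in that set is F♯m, so the modulation leaves G major there.
The chord immediately before F♯m is G, which is diatonic to both keys: I in G major and VI in B minor.

G — I in G major, VI in B minor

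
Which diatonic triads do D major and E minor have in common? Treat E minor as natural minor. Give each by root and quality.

Triads in D major: D (I), Em (ii), F#m (iii), G (IV), A (V), Bm (vi), C#dim (vii°).
Triads in E minor (natural minor): Em (i), F#dim (ii°), G (III), Am (iv), Bm (v), C (VI), D (VII).
Shared triads with their functions: D (I in D major, VII in E minor); Em (ii in D major, i in E minor); G (IV in D major, III in E minor); Bm (vi in D major, v in E minor).

D, Em, G, Bm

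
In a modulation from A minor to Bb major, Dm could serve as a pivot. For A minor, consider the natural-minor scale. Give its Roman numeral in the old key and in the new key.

iv in A minor; iii in Bb major

The scale of A minor (natural minor) is A B C D E F G; D is degree 4, and the triad built there (D-F-A) is minor, so it is iv.
The scale of Bb major is Bb C D Eb F G A; D is degree 3, and the triad built there (D-F-A) is minor, so it is iii.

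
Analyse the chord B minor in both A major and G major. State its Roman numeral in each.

ii in A major; iii in G major

The scale of A major is A B C# D E F# G#; B is degree 2, and the triad built there (B-D-F#) is minor, so it is ii.
The scale of G major is G A B C D E F#; B is degree 3, and the triad built there (B-D-F#) is minor, so it is iii.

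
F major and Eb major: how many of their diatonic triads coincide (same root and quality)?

Diatonic triads of F major: F (I), Gm (ii), Am (iii), Bb (IV), C (V), Dm (vi), Edim (vii°).
Diatonic triads of Eb major: Eb (I), Fm (ii), Gm (iii), Ab (IV), Bb (V), Cm (vi), Ddim (vii°).
Matching root and quality in both lists: Gm, Bb.
That gives 2 common triads.

2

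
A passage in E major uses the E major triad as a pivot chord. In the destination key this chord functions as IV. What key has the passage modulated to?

B major

The numeral IV denotes a major triad on scale degree 4. With E on degree 4, the tonic of the new key is B.
Degree 4 carries a major triad in major keys, so the destination is B major.
Check: the diatonic triads of B major are B (I), C#m (ii), D#m (iii), E (IV), F# (V), G#m (vi), A#dim (vii°) — E major is indeed IV.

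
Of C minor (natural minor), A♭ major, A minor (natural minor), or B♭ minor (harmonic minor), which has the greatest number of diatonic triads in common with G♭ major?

B♭ minor

Triads of G♭ major: G♭ major (I), A♭ minor (ii), B♭ minor (iii), C♭ major (IV), D♭ major (V), E♭ minor (vi), F diminished (vii°).
C minor (natural minor) shares 0: none.
A♭ major shares 2: B♭m, D♭.
A minor (natural minor) shares 0: none.
B♭ minor (harmonic minor) shares 3: G♭, B♭m, E♭m.
The most common triads (3) are shared with B♭ minor.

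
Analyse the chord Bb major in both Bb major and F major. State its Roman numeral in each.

The scale of Bb major is Bb C D Eb F G A; Bb is degree 1, and the triad built there (Bb-D-F) is major, so it is I.
The scale of F major is F G A Bb C D E; Bb is degree 4, and the triad built there (Bb-D-F) is major, so it is IV.

I in Bb major; IV in F major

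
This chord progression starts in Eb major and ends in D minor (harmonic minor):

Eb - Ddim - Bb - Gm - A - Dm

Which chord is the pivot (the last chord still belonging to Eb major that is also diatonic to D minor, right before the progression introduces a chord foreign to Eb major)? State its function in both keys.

Gm — iii in Eb major, iv in D minor

Chords diatonic to Eb major: Eb, Fm, Gm, Ab, Bb, Cm, Ddim.
Reading the progression, the first chord not in that set is A, so the modulation leaves Eb major there.
The chord immediately before A is Gm, which is diatonic to both keys: iii in Eb major and iv in D minor.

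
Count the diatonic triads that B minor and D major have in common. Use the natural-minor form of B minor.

7

Diatonic triads of B minor (natural minor): Bm (i), C#dim (ii°), D (III), Em (iv), F#m (v), G (VI), A (VII).
Diatonic triads of D major: D (I), Em (ii), F#m (iii), G (IV), A (V), Bm (vi), C#dim (vii°).
Matching root and quality in both lists: Bm, C#dim, D, Em, F#m, G, A.
That gives 7 common triads.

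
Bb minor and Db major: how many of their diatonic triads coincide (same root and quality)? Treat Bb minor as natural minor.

7

Diatonic triads of Bb minor (natural minor): Bb minor (i), C diminished (ii°), Db major (III), Eb minor (iv), F minor (v), Gb major (VI), Ab major (VII).
Diatonic triads of Db major: Db major (I), Eb minor (ii), F minor (iii), Gb major (IV), Ab major (V), Bb minor (vi), C diminished (vii°).
Matching root and quality in both lists: Bb minor, C diminished, Db major, Eb minor, F minor, Gb major, Ab major.
That gives 7 common triads.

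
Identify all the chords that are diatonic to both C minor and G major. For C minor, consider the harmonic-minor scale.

Triads in C minor (harmonic minor): C minor (i), D diminished (ii°), Eb augmented (III+), F minor (iv), G major (V), Ab major (VI), B diminished (vii°).
Triads in G major: G major (I), A minor (ii), B minor (iii), C major (IV), D major (V), E minor (vi), F# diminished (vii°).
Shared triads with their functions: G major (V in C minor, I in G major).

G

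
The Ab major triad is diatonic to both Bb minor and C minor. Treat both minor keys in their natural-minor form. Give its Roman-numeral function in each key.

VII in Bb minor; VI in C minor

The scale of Bb minor (natural minor) is Bb C Db Eb F Gb Ab; Ab is degree 7, and the triad built there (Ab-C-Eb) is major, so it is VII.
The scale of C minor (natural minor) is C D Eb F G Ab Bb; Ab is degree 6, and the triad built there (Ab-C-Eb) is major, so it is VI.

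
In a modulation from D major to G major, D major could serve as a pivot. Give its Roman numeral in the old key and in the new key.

I in D major; V in G major

The scale of D major is D E F# G A B C#; D is degree 1, and the triad built there (D-F#-A) is major, so it is I.
The scale of G major is G A B C D E F#; D is degree 5, and the triad built there (D-F#-A) is major, so it is V.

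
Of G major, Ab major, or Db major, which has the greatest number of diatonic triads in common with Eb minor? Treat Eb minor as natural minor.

Triads of Eb minor (natural minor): Eb minor (i), F diminished (ii°), Gb major (III), Ab minor (iv), Bb minor (v), Cb major (VI), Db major (VII).
G major shares 0: none.
Ab major shares 2: Bbm, Db.
Db major shares 4: Ebm, Gb, Bbm, Db.
The most common triads (4) are shared with Db major.

Db major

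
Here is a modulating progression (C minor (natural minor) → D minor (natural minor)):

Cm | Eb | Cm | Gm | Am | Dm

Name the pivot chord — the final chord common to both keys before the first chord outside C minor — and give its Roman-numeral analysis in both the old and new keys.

Chords diatonic to C minor: Cm, Ddim, Eb, Fm, Gm, Ab, Bb.
Reading the progression, the first chord not in that set is Am, so the modulation leaves C minor there.
The chord immediately before Am is Gm, which is diatonic to both keys: v in C minor and iv in D minor.

Gm — v in C minor, iv in D minor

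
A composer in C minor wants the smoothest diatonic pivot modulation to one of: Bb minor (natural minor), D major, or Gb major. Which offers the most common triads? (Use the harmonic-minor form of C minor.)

Triads of C minor (harmonic minor): Cm (i), Ddim (ii°), Ebaug (III+), Fm (iv), G (V), Ab (VI), Bdim (vii°).
Bb minor (natural minor) shares 2: Fm, Ab.
D major shares 1: G.
Gb major shares 0: none.
The most common triads (2) are shared with Bb minor.

Bb minor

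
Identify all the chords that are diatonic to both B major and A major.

Triads in B major: B major (I), C♯ minor (ii), D♯ minor (iii), E major (IV), F♯ major (V), G♯ minor (vi), A♯ diminished (vii°).
Triads in A major: A major (I), B minor (ii), C♯ minor (iii), D major (IV), E major (V), F♯ minor (vi), G♯ diminished (vii°).
Shared triads with their functions: C♯ minor (ii in B major, iii in A major); E major (IV in B major, V in A major).

C♯m, E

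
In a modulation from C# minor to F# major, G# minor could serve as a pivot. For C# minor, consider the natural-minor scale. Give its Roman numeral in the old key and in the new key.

The scale of C# minor (natural minor) is C# D# E F# G# A B; G# is degree 5, and the triad built there (G#-B-D#) is minor, so it is v.
The scale of F# major is F# G# A# B C# D# E#; G# is degree 2, and the triad built there (G#-B-D#) is minor, so it is ii.

v in C# minor; ii in F# major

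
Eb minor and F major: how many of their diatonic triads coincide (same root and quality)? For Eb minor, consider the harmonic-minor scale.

1

Diatonic triads of Eb minor (harmonic minor): Ebm (i), Fdim (ii°), Gbaug (III+), Abm (iv), Bb (V), Cb (VI), Ddim (vii°).
Diatonic triads of F major: F (I), Gm (ii), Am (iii), Bb (IV), C (V), Dm (vi), Edim (vii°).
Matching root and quality in both lists: Bb.
That gives 1 common triad.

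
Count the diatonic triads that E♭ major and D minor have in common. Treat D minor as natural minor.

Diatonic triads of E♭ major: E♭ major (I), F minor (ii), G minor (iii), A♭ major (IV), B♭ major (V), C minor (vi), D diminished (vii°).
Diatonic triads of D minor (natural minor): D minor (i), E diminished (ii°), F major (III), G minor (iv), A minor (v), B♭ major (VI), C major (VII).
Matching root and quality in both lists: G minor, B♭ major.
That gives 2 common triads.

2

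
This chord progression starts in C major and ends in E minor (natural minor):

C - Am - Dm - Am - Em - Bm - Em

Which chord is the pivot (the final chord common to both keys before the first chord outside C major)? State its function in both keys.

Chords diatonic to C major: C, Dm, Em, F, G, Am, Bdim.
Reading the progression, the first chord not in that set is Bm, so the modulation leaves C major there.
The chord immediately before Bm is Em, which is diatonic to both keys: iii in C major and i in E minor.

Em — iii in C major, i in E minor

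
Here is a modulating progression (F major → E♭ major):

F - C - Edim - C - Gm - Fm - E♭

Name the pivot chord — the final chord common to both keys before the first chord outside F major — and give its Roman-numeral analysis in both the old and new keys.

Gm — ii in F major, iii in E♭ major

Chords diatonic to F major: F, Gm, Am, B♭, C, Dm, Edim.
Reading the progression, the first chord not in that set is Fm, so the modulation leaves F major there.
The chord immediately before Fm is Gm, which is diatonic to both keys: ii in F major and iii in E♭ major.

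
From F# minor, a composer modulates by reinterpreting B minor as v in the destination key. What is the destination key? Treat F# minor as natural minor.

The numeral v denotes a minor triad on scale degree 5. With B on degree 5, the tonic of the new key is E.
Degree 5 carries a minor triad in natural-minor keys, so the destination is E minor.
Check: the diatonic triads of E minor (natural minor) are Em (i), F#dim (ii°), G (III), Am (iv), Bm (v), C (VI), D (VII) — B minor is indeed v.

E minor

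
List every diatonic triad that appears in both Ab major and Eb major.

Triads in Ab major: Ab major (I), Bb minor (ii), C minor (iii), Db major (IV), Eb major (V), F minor (vi), G diminished (vii°).
Triads in Eb major: Eb major (I), F minor (ii), G minor (iii), Ab major (IV), Bb major (V), C minor (vi), D diminished (vii°).
Shared triads with their functions: Ab major (I in Ab major, IV in Eb major); C minor (iii in Ab major, vi in Eb major); Eb major (V in Ab major, I in Eb major); F minor (vi in Ab major, ii in Eb major).

Ab, Cm, Eb, Fm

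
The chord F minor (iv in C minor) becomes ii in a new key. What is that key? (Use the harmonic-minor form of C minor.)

Eb major

The numeral ii denotes a minor triad on scale degree 2. With F on degree 2, the tonic of the new key is Eb.
Degree 2 carries a minor triad in major keys, so the destination is Eb major.
Check: the diatonic triads of Eb major are Eb (I), Fm (ii), Gm (iii), Ab (IV), Bb (V), Cm (vi), Ddim (vii°) — F minor is indeed ii.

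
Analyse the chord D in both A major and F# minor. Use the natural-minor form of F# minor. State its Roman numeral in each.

IV in A major; VI in F# minor

The scale of A major is A B C# D E F# G#; D is degree 4, and the triad built there (D-F#-A) is major, so it is IV.
The scale of F# minor (natural minor) is F# G# A B C# D E; D is degree 6, and the triad built there (D-F#-A) is major, so it is VI.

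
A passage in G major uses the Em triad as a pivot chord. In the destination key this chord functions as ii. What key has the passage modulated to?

The numeral ii denotes a minor triad on scale degree 2. With E on degree 2, the tonic of the new key is D.
Degree 2 carries a minor triad in major keys, so the destination is D major.
Check: the diatonic triads of D major are D (I), Em (ii), F#m (iii), G (IV), A (V), Bm (vi), C#dim (vii°) — Em is indeed ii.

D major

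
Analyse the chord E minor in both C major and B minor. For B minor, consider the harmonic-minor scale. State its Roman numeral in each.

iii in C major; iv in B minor

The scale of C major is C D E F G A B; E is degree 3, and the triad built there (E-G-B) is minor, so it is iii.
The scale of B minor (harmonic minor) is B C# D E F# G A#; E is degree 4, and the triad built there (E-G-B) is minor, so it is iv.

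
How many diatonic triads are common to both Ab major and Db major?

4

Diatonic triads of Ab major: Ab (I), Bbm (ii), Cm (iii), Db (IV), Eb (V), Fm (vi), Gdim (vii°).
Diatonic triads of Db major: Db (I), Ebm (ii), Fm (iii), Gb (IV), Ab (V), Bbm (vi), Cdim (vii°).
Matching root and quality in both lists: Ab, Bbm, Db, Fm.
That gives 4 common triads.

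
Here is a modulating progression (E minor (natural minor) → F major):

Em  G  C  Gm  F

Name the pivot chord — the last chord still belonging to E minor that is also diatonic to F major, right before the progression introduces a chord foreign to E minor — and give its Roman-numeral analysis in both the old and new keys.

C — VI in E minor, V in F major

Chords diatonic to E minor: Em, F#dim, G, Am, Bm, C, D.
Reading the progression, the first chord not in that set is Gm, so the modulation leaves E minor there.
The chord immediately before Gm is C, which is diatonic to both keys: VI in E minor and V in F major.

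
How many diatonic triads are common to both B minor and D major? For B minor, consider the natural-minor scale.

7

Diatonic triads of B minor (natural minor): Bm (i), C#dim (ii°), D (III), Em (iv), F#m (v), G (VI), A (VII).
Diatonic triads of D major: D (I), Em (ii), F#m (iii), G (IV), A (V), Bm (vi), C#dim (vii°).
Matching root and quality in both lists: Bm, C#dim, D, Em, F#m, G, A.
That gives 7 common triads.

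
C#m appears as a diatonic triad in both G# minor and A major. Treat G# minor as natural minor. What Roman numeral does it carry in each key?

iv in G# minor; iii in A major

The scale of G# minor (natural minor) is G# A# B C# D# E F#; C# is degree 4, and the triad built there (C#-E-G#) is minor, so it is iv.
The scale of A major is A B C# D E F# G#; C# is degree 3, and the triad built there (C#-E-G#) is minor, so it is iii.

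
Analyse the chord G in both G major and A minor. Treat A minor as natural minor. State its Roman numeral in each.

I in G major; VII in A minor

The scale of G major is G A B C D E F#; G is degree 1, and the triad built there (G-B-D) is major, so it is I.
The scale of A minor (natural minor) is A B C D E F G; G is degree 7, and the triad built there (G-B-D) is major, so it is VII.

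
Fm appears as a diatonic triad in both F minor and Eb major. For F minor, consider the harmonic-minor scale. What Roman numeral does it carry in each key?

The scale of F minor (harmonic minor) is F G Ab Bb C Db E; F is degree 1, and the triad built there (F-Ab-C) is minor, so it is i.
The scale of Eb major is Eb F G Ab Bb C D; F is degree 2, and the triad built there (F-Ab-C) is minor, so it is ii.

i in F minor; ii in Eb major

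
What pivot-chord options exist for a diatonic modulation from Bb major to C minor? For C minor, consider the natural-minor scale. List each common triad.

Bb, Cm, Eb, Gm

Triads in Bb major: Bb (I), Cm (ii), Dm (iii), Eb (IV), F (V), Gm (vi), Adim (vii°).
Triads in C minor (natural minor): Cm (i), Ddim (ii°), Eb (III), Fm (iv), Gm (v), Ab (VI), Bb (VII).
Shared triads with their functions: Bb (I in Bb major, VII in C minor); Cm (ii in Bb major, i in C minor); Eb (IV in Bb major, III in C minor); Gm (vi in Bb major, v in C minor).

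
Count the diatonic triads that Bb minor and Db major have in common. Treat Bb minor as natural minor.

7

Diatonic triads of Bb minor (natural minor): Bbm (i), Cdim (ii°), Db (III), Ebm (iv), Fm (v), Gb (VI), Ab (VII).
Diatonic triads of Db major: Db (I), Ebm (ii), Fm (iii), Gb (IV), Ab (V), Bbm (vi), Cdim (vii°).
Matching root and quality in both lists: Bbm, Cdim, Db, Ebm, Fm, Gb, Ab.
That gives 7 common triads.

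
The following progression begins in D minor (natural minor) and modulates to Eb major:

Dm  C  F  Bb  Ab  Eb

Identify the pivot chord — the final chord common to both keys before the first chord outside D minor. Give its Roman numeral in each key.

Bb — VI in D minor, V in Eb major

Chords diatonic to D minor: Dm, Edim, F, Gm, Am, Bb, C.
Reading the progression, the first chord not in that set is Ab, so the modulation leaves D minor there.
The chord immediately before Ab is Bb, which is diatonic to both keys: VI in D minor and V in Eb major.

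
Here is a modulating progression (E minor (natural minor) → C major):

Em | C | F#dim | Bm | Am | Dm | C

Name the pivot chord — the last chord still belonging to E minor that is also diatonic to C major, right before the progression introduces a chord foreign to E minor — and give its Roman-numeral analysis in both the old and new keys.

Chords diatonic to E minor: Em, F#dim, G, Am, Bm, C, D.
Reading the progression, the first chord not in that set is Dm, so the modulation leaves E minor there.
The chord immediately before Dm is Am, which is diatonic to both keys: iv in E minor and vi in C major.

Am — iv in E minor, vi in C major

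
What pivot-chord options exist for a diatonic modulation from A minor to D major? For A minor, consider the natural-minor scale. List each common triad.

Triads in A minor (natural minor): Am (i), Bdim (ii°), C (III), Dm (iv), Em (v), F (VI), G (VII).
Triads in D major: D (I), Em (ii), F#m (iii), G (IV), A (V), Bm (vi), C#dim (vii°).
Shared triads with their functions: Em (v in A minor, ii in D major); G (VII in A minor, IV in D major).

Em, G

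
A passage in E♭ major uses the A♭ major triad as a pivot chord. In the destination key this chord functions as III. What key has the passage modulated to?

The numeral III denotes a major triad on scale degree 3. With A♭ on degree 3, the tonic of the new key is F.
Degree 3 carries a major triad in natural-minor keys, so the destination is F minor.
Check: the diatonic triads of F minor (natural minor) are Fm (i), Gdim (ii°), A♭ (III), B♭m (iv), Cm (v), D♭ (VI), E♭ (VII) — A♭ major is indeed III.

F minor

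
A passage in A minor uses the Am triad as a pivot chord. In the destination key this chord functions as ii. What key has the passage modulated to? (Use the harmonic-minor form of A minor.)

G major

The numeral ii denotes a minor triad on scale degree 2. With A on degree 2, the tonic of the new key is G.
Degree 2 carries a minor triad in major keys, so the destination is G major.
Check: the diatonic triads of G major are G (I), Am (ii), Bm (iii), C (IV), D (V), Em (vi), F♯dim (vii°) — Am is indeed ii.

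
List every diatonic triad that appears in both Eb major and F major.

Gm, Bb

Triads in Eb major: Eb major (I), F minor (ii), G minor (iii), Ab major (IV), Bb major (V), C minor (vi), D diminished (vii°).
Triads in F major: F major (I), G minor (ii), A minor (iii), Bb major (IV), C major (V), D minor (vi), E diminished (vii°).
Shared triads with their functions: G minor (iii in Eb major, ii in F major); Bb major (V in Eb major, IV in F major).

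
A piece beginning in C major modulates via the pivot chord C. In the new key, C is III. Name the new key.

The numeral III denotes a major triad on scale degree 3. With C on degree 3, the tonic of the new key is A.
Degree 3 carries a major triad in natural-minor keys, so the destination is A minor.
Check: the diatonic triads of A minor (natural minor) are Am (i), Bdim (ii°), C (III), Dm (iv), Em (v), F (VI), G (VII) — C is indeed III.

A minor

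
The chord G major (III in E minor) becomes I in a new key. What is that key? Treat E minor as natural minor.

G major

The numeral I denotes a major triad on scale degree 1. With G on degree 1, the tonic of the new key is G.
Degree 1 carries a major triad in major keys, so the destination is G major.
Check: the diatonic triads of G major are G (I), Am (ii), Bm (iii), C (IV), D (V), Em (vi), F♯dim (vii°) — G major is indeed I.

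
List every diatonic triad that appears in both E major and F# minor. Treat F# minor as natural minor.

E, F#m, A, C#m

Triads in E major: E (I), F#m (ii), G#m (iii), A (IV), B (V), C#m (vi), D#dim (vii°).
Triads in F# minor (natural minor): F#m (i), G#dim (ii°), A (III), Bm (iv), C#m (v), D (VI), E (VII).
Shared triads with their functions: E (I in E major, VII in F# minor); F#m (ii in E major, i in F# minor); A (IV in E major, III in F# minor); C#m (vi in E major, v in F# minor).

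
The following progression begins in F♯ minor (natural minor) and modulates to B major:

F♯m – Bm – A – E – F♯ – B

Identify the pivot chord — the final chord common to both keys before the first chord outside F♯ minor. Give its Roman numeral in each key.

E — VII in F♯ minor, IV in B major

Chords diatonic to F♯ minor: F♯m, G♯dim, A, Bm, C♯m, D, E.
Reading the progression, the first chord not in that set is F♯, so the modulation leaves F♯ minor there.
The chord immediately before F♯ is E, which is diatonic to both keys: VII in F♯ minor and IV in B major.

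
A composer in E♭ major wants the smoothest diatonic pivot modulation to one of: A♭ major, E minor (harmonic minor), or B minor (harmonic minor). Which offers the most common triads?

Triads of E♭ major: E♭ (I), Fm (ii), Gm (iii), A♭ (IV), B♭ (V), Cm (vi), Ddim (vii°).
A♭ major shares 4: E♭, Fm, A♭, Cm.
E minor (harmonic minor) shares 0: none.
B minor (harmonic minor) shares 0: none.
The most common triads (4) are shared with A♭ major.

A♭ major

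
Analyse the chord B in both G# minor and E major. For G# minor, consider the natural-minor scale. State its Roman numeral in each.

The scale of G# minor (natural minor) is G# A# B C# D# E F#; B is degree 3, and the triad built there (B-D#-F#) is major, so it is III.
The scale of E major is E F# G# A B C# D#; B is degree 5, and the triad built there (B-D#-F#) is major, so it is V.

III in G# minor; V in E major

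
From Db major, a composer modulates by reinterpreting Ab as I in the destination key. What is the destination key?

Ab major

The numeral I denotes a major triad on scale degree 1. With Ab on degree 1, the tonic of the new key is Ab.
Degree 1 carries a major triad in major keys, so the destination is Ab major.
Check: the diatonic triads of Ab major are Ab (I), Bbm (ii), Cm (iii), Db (IV), Eb (V), Fm (vi), Gdim (vii°) — Ab is indeed I.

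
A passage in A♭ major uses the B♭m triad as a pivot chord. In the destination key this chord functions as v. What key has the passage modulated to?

E♭ minor

The numeral v denotes a minor triad on scale degree 5. With B♭ on degree 5, the tonic of the new key is E♭.
Degree 5 carries a minor triad in natural-minor keys, so the destination is E♭ minor.
Check: the diatonic triads of E♭ minor (natural minor) are E♭m (i), Fdim (ii°), G♭ (III), A♭m (iv), B♭m (v), C♭ (VI), D♭ (VII) — B♭m is indeed v.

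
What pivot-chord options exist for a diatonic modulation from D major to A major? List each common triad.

D, F♯m, A, Bm

Triads in D major: D (I), Em (ii), F♯m (iii), G (IV), A (V), Bm (vi), C♯dim (vii°).
Triads in A major: A (I), Bm (ii), C♯m (iii), D (IV), E (V), F♯m (vi), G♯dim (vii°).
Shared triads with their functions: D (I in D major, IV in A major); F♯m (iii in D major, vi in A major); A (V in D major, I in A major); Bm (vi in D major, ii in A major).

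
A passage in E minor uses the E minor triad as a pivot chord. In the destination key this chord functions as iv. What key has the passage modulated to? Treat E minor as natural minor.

B minor

The numeral iv denotes a minor triad on scale degree 4. With E on degree 4, the tonic of the new key is B.
Degree 4 carries a minor triad in minor keys, so the destination is B minor.
Check: the diatonic triads of B minor (natural minor) are Bm (i), C#dim (ii°), D (III), Em (iv), F#m (v), G (VI), A (VII) — E minor is indeed iv.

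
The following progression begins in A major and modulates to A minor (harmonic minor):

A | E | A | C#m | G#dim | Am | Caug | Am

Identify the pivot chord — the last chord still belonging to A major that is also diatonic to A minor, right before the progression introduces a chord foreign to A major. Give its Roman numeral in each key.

G#dim — vii° in A major, vii° in A minor

Chords diatonic to A major: A, Bm, C#m, D, E, F#m, G#dim.
Reading the progression, the first chord not in that set is Am, so the modulation leaves A major there.
The chord immediately before Am is G#dim, which is diatonic to both keys: vii° in A major and vii° in A minor.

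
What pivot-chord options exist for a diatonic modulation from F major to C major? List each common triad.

F, Am, C, Dm

Triads in F major: F major (I), G minor (ii), A minor (iii), Bb major (IV), C major (V), D minor (vi), E diminished (vii°).
Triads in C major: C major (I), D minor (ii), E minor (iii), F major (IV), G major (V), A minor (vi), B diminished (vii°).
Shared triads with their functions: F major (I in F major, IV in C major); A minor (iii in F major, vi in C major); C major (V in F major, I in C major); D minor (vi in F major, ii in C major).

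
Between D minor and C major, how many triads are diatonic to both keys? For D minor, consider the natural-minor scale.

Diatonic triads of D minor (natural minor): Dm (i), Edim (ii°), F (III), Gm (iv), Am (v), Bb (VI), C (VII).
Diatonic triads of C major: C (I), Dm (ii), Em (iii), F (IV), G (V), Am (vi), Bdim (vii°).
Matching root and quality in both lists: Dm, F, Am, C.
That gives 4 common triads.

4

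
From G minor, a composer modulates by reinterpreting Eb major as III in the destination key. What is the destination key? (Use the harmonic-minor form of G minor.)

C minor

The numeral III denotes a major triad on scale degree 3. With Eb on degree 3, the tonic of the new key is C.
Degree 3 carries a major triad in natural-minor keys, so the destination is C minor.
Check: the diatonic triads of C minor (natural minor) are Cm (i), Ddim (ii°), Eb (III), Fm (iv), Gm (v), Ab (VI), Bb (VII) — Eb major is indeed III.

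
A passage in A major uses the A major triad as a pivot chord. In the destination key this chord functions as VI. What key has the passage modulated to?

C# minor

The numeral VI denotes a major triad on scale degree 6. With A on degree 6, the tonic of the new key is C#.
Degree 6 carries a major triad in minor keys, so the destination is C# minor.
Check: the diatonic triads of C# minor (natural minor) are C#m (i), D#dim (ii°), E (III), F#m (iv), G#m (v), A (VI), B (VII) — A major is indeed VI.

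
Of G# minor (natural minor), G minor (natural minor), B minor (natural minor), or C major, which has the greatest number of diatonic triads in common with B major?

G# minor

Triads of B major: B major (I), C# minor (ii), D# minor (iii), E major (IV), F# major (V), G# minor (vi), A# diminished (vii°).
G# minor (natural minor) shares 7: B, C#m, D#m, E, F#, G#m, A#dim.
G minor (natural minor) shares 0: none.
B minor (natural minor) shares 0: none.
C major shares 0: none.
The most common triads (7) are shared with G# minor.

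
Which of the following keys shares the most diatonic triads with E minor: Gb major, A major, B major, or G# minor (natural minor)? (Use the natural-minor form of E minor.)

A major

Triads of E minor (natural minor): Em (i), F#dim (ii°), G (III), Am (iv), Bm (v), C (VI), D (VII).
Gb major shares 0: none.
A major shares 2: Bm, D.
B major shares 0: none.
G# minor (natural minor) shares 0: none.
The most common triads (2) are shared with A major.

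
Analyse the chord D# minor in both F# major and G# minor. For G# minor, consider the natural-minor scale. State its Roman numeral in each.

The scale of F# major is F# G# A# B C# D# E#; D# is degree 6, and the triad built there (D#-F#-A#) is minor, so it is vi.
The scale of G# minor (natural minor) is G# A# B C# D# E F#; D# is degree 5, and the triad built there (D#-F#-A#) is minor, so it is v.

vi in F# major; v in G# minor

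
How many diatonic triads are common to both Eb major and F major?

2

Diatonic triads of Eb major: Eb (I), Fm (ii), Gm (iii), Ab (IV), Bb (V), Cm (vi), Ddim (vii°).
Diatonic triads of F major: F (I), Gm (ii), Am (iii), Bb (IV), C (V), Dm (vi), Edim (vii°).
Matching root and quality in both lists: Gm, Bb.
That gives 2 common triads.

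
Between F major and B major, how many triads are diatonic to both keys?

Diatonic triads of F major: F major (I), G minor (ii), A minor (iii), B♭ major (IV), C major (V), D minor (vi), E diminished (vii°).
Diatonic triads of B major: B major (I), C♯ minor (ii), D♯ minor (iii), E major (IV), F♯ major (V), G♯ minor (vi), A♯ diminished (vii°).
No triad has the same root and quality in both keys.

0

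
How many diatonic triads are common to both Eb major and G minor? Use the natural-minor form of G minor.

Diatonic triads of Eb major: Eb (I), Fm (ii), Gm (iii), Ab (IV), Bb (V), Cm (vi), Ddim (vii°).
Diatonic triads of G minor (natural minor): Gm (i), Adim (ii°), Bb (III), Cm (iv), Dm (v), Eb (VI), F (VII).
Matching root and quality in both lists: Eb, Gm, Bb, Cm.
That gives 4 common triads.

4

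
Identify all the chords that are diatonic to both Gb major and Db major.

Triads in Gb major: Gb major (I), Ab minor (ii), Bb minor (iii), Cb major (IV), Db major (V), Eb minor (vi), F diminished (vii°).
Triads in Db major: Db major (I), Eb minor (ii), F minor (iii), Gb major (IV), Ab major (V), Bb minor (vi), C diminished (vii°).
Shared triads with their functions: Gb major (I in Gb major, IV in Db major); Bb minor (iii in Gb major, vi in Db major); Db major (V in Gb major, I in Db major); Eb minor (vi in Gb major, ii in Db major).

Gb, Bbm, Db, Ebm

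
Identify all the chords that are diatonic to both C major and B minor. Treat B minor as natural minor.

Triads in C major: C (I), Dm (ii), Em (iii), F (IV), G (V), Am (vi), Bdim (vii°).
Triads in B minor (natural minor): Bm (i), C#dim (ii°), D (III), Em (iv), F#m (v), G (VI), A (VII).
Shared triads with their functions: Em (iii in C major, iv in B minor); G (V in C major, VI in B minor).

Em, G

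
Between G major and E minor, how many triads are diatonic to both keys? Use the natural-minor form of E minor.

7

Diatonic triads of G major: G major (I), A minor (ii), B minor (iii), C major (IV), D major (V), E minor (vi), F# diminished (vii°).
Diatonic triads of E minor (natural minor): E minor (i), F# diminished (ii°), G major (III), A minor (iv), B minor (v), C major (VI), D major (VII).
Matching root and quality in both lists: G major, A minor, B minor, C major, D major, E minor, F# diminished.
That gives 7 common triads.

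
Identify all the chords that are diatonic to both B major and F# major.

Triads in B major: B (I), C#m (ii), D#m (iii), E (IV), F# (V), G#m (vi), A#dim (vii°).
Triads in F# major: F# (I), G#m (ii), A#m (iii), B (IV), C# (V), D#m (vi), E#dim (vii°).
Shared triads with their functions: B (I in B major, IV in F# major); D#m (iii in B major, vi in F# major); F# (V in B major, I in F# major); G#m (vi in B major, ii in F# major).

B, D#m, F#, G#m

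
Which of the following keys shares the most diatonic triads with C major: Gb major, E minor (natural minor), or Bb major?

Triads of C major: C (I), Dm (ii), Em (iii), F (IV), G (V), Am (vi), Bdim (vii°).
Gb major shares 0: none.
E minor (natural minor) shares 4: C, Em, G, Am.
Bb major shares 2: Dm, F.
The most common triads (4) are shared with E minor.

E minor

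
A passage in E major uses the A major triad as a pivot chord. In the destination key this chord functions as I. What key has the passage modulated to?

A major

The numeral I denotes a major triad on scale degree 1. With A on degree 1, the tonic of the new key is A.
Degree 1 carries a major triad in major keys, so the destination is A major.
Check: the diatonic triads of A major are A (I), Bm (ii), C#m (iii), D (IV), E (V), F#m (vi), G#dim (vii°) — A major is indeed I.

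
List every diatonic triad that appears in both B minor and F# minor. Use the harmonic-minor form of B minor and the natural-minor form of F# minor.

Triads in B minor (harmonic minor): Bm (i), C#dim (ii°), Daug (III+), Em (iv), F# (V), G (VI), A#dim (vii°).
Triads in F# minor (natural minor): F#m (i), G#dim (ii°), A (III), Bm (iv), C#m (v), D (VI), E (VII).
Shared triads with their functions: Bm (i in B minor, iv in F# minor).

Bm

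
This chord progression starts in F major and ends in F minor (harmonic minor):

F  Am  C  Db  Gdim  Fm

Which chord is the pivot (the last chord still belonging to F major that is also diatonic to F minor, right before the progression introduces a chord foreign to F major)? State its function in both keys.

Chords diatonic to F major: F, Gm, Am, Bb, C, Dm, Edim.
Reading the progression, the first chord not in that set is Db, so the modulation leaves F major there.
The chord immediately before Db is C, which is diatonic to both keys: V in F major and V in F minor.

C — V in F major, V in F minor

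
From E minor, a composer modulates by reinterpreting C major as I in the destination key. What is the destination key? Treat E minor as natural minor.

C major

The numeral I denotes a major triad on scale degree 1. With C on degree 1, the tonic of the new key is C.
Degree 1 carries a major triad in major keys, so the destination is C major.
Check: the diatonic triads of C major are C (I), Dm (ii), Em (iii), F (IV), G (V), Am (vi), Bdim (vii°) — C major is indeed I.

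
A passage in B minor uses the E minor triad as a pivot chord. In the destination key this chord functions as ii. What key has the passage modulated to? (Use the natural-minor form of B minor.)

D major

The numeral ii denotes a minor triad on scale degree 2. With E on degree 2, the tonic of the new key is D.
Degree 2 carries a minor triad in major keys, so the destination is D major.
Check: the diatonic triads of D major are D (I), Em (ii), F#m (iii), G (IV), A (V), Bm (vi), C#dim (vii°) — E minor is indeed ii.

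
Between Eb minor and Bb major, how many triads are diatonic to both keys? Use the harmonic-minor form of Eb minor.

Diatonic triads of Eb minor (harmonic minor): Ebm (i), Fdim (ii°), Gbaug (III+), Abm (iv), Bb (V), Cb (VI), Ddim (vii°).
Diatonic triads of Bb major: Bb (I), Cm (ii), Dm (iii), Eb (IV), F (V), Gm (vi), Adim (vii°).
Matching root and quality in both lists: Bb.
That gives 1 common triad.

1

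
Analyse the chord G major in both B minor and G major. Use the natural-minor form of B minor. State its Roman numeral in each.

VI in B minor; I in G major

The scale of B minor (natural minor) is B C# D E F# G A; G is degree 6, and the triad built there (G-B-D) is major, so it is VI.
The scale of G major is G A B C D E F#; G is degree 1, and the triad built there (G-B-D) is major, so it is I.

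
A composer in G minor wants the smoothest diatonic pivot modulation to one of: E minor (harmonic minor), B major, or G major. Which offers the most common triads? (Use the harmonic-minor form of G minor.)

G major

Triads of G minor (harmonic minor): G minor (i), A diminished (ii°), Bb augmented (III+), C minor (iv), D major (V), Eb major (VI), F# diminished (vii°).
E minor (harmonic minor) shares 1: F#dim.
B major shares 0: none.
G major shares 2: D, F#dim.
The most common triads (2) are shared with G major.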